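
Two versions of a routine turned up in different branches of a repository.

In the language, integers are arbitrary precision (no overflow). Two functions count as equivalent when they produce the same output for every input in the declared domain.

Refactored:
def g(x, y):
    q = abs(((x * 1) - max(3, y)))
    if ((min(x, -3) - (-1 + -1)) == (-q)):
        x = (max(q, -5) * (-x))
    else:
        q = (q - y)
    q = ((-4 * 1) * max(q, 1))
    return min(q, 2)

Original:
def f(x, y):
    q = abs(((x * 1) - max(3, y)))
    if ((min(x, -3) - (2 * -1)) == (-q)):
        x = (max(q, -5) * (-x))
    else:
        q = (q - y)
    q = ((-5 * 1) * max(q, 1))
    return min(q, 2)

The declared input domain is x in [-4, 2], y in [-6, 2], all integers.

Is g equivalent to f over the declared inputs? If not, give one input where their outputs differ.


There is a counterexample at x=-4, y=-6: -65 on one side, -52 on the other.
f: q becomes 7; next ((min(x, -3) - (2 * -1)) == (-q)) evaluates to false; next q becomes 13; next q becomes -65; next final value -65
g: q becomes 7; next ((min(x, -3) - (-1 + -1)) == (-q)) evaluates to false; next q becomes 13; next q becomes -52; next final value -52
verdict: not equivalent; witness: x=-4, y=-6


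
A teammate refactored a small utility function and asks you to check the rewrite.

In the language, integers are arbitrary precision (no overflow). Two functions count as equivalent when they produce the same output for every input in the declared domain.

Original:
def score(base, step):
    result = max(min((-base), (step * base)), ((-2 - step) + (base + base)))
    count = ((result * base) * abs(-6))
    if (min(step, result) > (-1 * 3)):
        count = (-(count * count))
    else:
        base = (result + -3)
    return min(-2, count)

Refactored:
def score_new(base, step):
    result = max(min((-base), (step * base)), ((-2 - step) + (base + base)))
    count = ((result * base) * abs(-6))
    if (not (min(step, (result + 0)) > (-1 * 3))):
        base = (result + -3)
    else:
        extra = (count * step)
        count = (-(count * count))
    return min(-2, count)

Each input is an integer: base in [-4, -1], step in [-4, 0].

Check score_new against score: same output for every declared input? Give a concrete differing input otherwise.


Comparing the listings, the differences include: constant usage differs, statement counts differ, local variable names differ, boolean connective usage differs, arithmetic usage differs.
Tracing base=-2, step=0: score: result becomes 0; next count becomes 0; next (min(step, result) > (-1 * 3)) evaluates to true; next count becomes 0; next final value -2 | score_new: result becomes 0; next count becomes 0; next (not (min(step, (result + 0)) > (-1 * 3))) evaluates to false; next extra becomes 0; next count becomes 0; next final value -2 — matching result -2.
Every one of the 20 inputs gives matching results.
verdict: equivalent


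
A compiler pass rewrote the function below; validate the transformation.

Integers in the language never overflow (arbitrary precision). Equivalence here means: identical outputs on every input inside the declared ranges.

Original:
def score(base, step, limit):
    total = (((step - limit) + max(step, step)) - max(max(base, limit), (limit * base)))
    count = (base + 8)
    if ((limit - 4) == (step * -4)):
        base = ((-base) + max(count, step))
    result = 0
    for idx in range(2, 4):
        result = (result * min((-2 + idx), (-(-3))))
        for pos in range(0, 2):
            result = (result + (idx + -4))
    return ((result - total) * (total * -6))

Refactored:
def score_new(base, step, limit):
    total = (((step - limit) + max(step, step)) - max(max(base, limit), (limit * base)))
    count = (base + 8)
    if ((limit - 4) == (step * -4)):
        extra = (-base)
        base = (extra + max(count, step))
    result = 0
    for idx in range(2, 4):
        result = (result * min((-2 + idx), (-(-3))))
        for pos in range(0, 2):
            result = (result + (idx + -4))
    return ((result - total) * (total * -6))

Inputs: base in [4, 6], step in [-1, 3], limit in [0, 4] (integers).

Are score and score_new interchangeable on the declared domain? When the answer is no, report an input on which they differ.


Changes here: statement counts differ; local variable names differ; the full 75-point sweep finds no disagreement.
verdict: equivalent


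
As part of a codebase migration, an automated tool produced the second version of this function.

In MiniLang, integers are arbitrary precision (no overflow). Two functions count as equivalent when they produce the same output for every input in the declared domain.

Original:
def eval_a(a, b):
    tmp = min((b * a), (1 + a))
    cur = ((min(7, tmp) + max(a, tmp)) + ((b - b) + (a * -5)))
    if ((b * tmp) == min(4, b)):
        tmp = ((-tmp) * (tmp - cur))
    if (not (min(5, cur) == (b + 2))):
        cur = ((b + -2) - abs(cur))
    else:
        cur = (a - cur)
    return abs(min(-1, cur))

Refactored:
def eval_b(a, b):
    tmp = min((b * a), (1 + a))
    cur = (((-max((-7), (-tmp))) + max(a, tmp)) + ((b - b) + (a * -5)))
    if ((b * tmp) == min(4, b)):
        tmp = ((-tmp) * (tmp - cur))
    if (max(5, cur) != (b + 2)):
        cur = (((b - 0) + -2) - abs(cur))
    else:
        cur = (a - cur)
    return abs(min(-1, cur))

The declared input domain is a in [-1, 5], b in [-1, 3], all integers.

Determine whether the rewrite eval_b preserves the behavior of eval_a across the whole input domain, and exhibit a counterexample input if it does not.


These are not equivalent — on a=-1, b=3 the outputs split (1 vs 2).
eval_a: tmp=-3, then cur=1, then ((b * tmp) == min(4, b)) is false, then (not (min(5, cur) == (b + 2))) is true, then cur=0, then returns 1
eval_b: tmp=-3, then cur=1, then ((b * tmp) == min(4, b)) is false, then (max(5, cur) != (b + 2)) is false, then cur=-2, then returns 2
verdict: not equivalent; witness: a=-1, b=3


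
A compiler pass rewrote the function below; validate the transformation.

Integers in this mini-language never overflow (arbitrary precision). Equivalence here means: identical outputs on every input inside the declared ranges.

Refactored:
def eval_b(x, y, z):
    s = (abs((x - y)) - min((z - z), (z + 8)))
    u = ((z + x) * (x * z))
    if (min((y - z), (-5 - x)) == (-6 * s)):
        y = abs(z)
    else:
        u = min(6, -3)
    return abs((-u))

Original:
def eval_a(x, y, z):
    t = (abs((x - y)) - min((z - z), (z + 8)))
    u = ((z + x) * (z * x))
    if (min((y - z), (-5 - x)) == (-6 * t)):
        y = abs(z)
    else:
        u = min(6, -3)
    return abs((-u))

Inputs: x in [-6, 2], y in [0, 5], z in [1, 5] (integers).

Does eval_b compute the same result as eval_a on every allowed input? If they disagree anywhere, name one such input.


Equivalent — the differences include local variable names differ, yet no declared input distinguishes the two.
Spot check at x=0, y=1, z=2 — eval_a: t becomes 1; next u becomes 0; next (min((y - z), (-5 - x)) == (-6 * t)) evaluates to false; next u becomes -3; next final value 3. eval_b: s becomes 1; next u becomes 0; next (min((y - z), (-5 - x)) == (-6 * s)) evaluates to false; next u becomes -3; next final value 3. Both give 3.
An exhaustive pass over the 270 declared inputs shows identical outputs.
verdict: equivalent


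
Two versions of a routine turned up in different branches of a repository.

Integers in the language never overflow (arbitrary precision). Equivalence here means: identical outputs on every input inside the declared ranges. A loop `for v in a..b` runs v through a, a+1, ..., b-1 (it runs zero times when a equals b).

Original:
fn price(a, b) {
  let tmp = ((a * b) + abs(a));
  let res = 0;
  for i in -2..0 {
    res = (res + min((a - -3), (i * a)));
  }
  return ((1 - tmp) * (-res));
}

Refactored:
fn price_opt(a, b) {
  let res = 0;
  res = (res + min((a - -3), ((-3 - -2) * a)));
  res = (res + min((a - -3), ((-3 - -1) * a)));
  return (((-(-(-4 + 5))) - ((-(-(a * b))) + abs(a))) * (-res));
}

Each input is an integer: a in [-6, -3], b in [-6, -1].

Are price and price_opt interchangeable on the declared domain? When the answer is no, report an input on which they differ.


Behavior is preserved: although local variable names differ, plus arithmetic usage differs, plus constant usage differs, plus min/max/abs usage differs, plus loop structure differs, plus statement counts differ, the outputs never diverge.
Spot check at a=-5, b=-1 — price: tmp = 10; res = 0; [i=-2]; res = -2; [i=-1]; res = -4; return -36. price_opt: res = 0; res = -2; res = -4; return -36. Both give -36.
Sweeping the whole domain (24 inputs) finds no disagreement.
verdict: equivalent


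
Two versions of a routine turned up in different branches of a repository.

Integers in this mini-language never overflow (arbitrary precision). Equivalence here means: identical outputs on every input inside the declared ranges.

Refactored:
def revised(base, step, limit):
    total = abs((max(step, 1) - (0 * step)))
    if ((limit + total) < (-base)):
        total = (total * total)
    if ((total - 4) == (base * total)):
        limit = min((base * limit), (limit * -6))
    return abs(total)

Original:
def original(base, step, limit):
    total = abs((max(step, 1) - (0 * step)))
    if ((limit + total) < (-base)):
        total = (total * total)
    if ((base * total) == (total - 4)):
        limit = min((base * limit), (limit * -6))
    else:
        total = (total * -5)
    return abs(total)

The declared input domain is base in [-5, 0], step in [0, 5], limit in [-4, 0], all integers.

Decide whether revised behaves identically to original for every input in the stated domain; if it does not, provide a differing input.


The rewrite breaks on base=-5, step=0, limit=-4, where the results are 5 and 1.
original: total = 1; ((limit + total) < (-base)) -> true; total = 1; ((base * total) == (total - 4)) -> false; total = -5; return 5
revised: total = 1; ((limit + total) < (-base)) -> true; total = 1; ((total - 4) == (base * total)) -> false; return 1
verdict: not equivalent; witness: base=-5, step=0, limit=-4


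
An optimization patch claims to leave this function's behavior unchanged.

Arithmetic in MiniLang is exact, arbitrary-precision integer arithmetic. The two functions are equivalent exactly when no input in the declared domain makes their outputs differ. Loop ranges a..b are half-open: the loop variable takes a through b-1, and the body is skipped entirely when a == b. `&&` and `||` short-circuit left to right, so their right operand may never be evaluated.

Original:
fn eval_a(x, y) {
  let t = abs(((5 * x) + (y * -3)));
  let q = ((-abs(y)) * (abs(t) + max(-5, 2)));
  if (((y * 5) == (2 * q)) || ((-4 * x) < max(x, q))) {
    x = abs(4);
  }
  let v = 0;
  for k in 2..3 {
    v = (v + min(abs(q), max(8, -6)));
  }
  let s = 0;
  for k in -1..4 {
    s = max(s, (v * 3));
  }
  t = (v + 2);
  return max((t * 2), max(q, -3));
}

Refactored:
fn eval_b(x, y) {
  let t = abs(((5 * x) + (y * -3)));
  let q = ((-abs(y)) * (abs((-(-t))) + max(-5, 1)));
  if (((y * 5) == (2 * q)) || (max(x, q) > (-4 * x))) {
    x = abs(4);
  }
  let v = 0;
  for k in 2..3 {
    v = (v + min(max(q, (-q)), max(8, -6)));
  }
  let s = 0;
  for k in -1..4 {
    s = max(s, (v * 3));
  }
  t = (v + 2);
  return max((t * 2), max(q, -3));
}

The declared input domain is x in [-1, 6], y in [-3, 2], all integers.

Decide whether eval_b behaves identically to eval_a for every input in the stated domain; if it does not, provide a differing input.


There is a counterexample at x=-1, y=-2: 16 on one side, 12 on the other.
eval_a: t=1, then q=-6, then (((y * 5) == (2 * q)) || ((-4 * x) < max(x, q))) is false, then v=0, then (k=2), then v=6, then s=0, then (k=-1), then s=18, then (k=0), then s=18, then (k=1), then s=18, then (k=2), then s=18, then (k=3), then s=18, then t=8, then returns 16
eval_b: t=1, then q=-4, then (((y * 5) == (2 * q)) || (max(x, q) > (-4 * x))) is false, then v=0, then (k=2), then v=4, then s=0, then (k=-1), then s=12, then (k=0), then s=12, then (k=1), then s=12, then (k=2), then s=12, then (k=3), then s=12, then t=6, then returns 12
verdict: not equivalent; witness: x=-1, y=-2


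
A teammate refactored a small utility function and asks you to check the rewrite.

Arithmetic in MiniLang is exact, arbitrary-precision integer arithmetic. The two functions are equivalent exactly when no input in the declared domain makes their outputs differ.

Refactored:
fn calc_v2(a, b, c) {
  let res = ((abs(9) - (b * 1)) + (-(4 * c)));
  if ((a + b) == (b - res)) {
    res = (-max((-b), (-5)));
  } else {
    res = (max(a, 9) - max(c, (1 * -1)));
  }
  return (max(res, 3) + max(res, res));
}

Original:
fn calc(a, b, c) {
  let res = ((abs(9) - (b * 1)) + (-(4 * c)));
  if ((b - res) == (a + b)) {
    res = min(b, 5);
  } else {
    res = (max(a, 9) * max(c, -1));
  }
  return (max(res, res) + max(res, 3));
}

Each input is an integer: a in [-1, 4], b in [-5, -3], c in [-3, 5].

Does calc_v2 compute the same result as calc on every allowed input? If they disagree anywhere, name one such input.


These are not equivalent — on a=-1, b=-5, c=-3 the outputs split (-6 vs 20).
calc: res = 26; ((b - res) == (a + b)) -> false; res = -9; return -6
calc_v2: res = 26; ((a + b) == (b - res)) -> false; res = 10; return 20
verdict: not equivalent; witness: a=-1, b=-5, c=-3


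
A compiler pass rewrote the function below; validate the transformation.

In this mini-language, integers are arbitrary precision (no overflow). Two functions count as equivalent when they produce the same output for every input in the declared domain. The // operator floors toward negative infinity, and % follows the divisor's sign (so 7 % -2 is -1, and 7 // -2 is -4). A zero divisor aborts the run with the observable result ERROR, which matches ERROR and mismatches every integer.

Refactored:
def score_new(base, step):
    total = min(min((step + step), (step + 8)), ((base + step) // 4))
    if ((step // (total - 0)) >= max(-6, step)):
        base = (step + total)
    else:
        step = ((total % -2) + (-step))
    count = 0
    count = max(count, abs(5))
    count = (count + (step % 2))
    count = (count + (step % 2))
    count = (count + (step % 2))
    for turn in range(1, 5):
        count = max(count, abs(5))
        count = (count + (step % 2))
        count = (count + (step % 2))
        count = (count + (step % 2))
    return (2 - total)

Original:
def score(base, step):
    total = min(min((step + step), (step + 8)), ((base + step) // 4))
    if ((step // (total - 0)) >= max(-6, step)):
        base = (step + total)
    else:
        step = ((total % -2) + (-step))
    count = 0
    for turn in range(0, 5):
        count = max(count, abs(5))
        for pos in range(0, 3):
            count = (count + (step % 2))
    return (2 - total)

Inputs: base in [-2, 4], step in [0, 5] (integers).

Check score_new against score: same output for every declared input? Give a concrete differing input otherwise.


Comparing the listings, the differences include: constant usage differs; also min/max/abs usage differs; also statement counts differ; also loop structure differs; also local variable names differ; also arithmetic usage differs.
As a probe, take base=-2, step=0: score runs total becomes -1; next ((step // (total - 0)) >= max(-6, step)) evaluates to true; next base becomes -1; next count becomes 0; next at turn=0:; next count becomes 5; next at pos=0:; next count becomes 5; next at pos=1:; next count becomes 5; next at pos=2:; next count becomes 5; next at turn=1:; next count becomes 5; next at pos=0:; next count becomes 5; next at pos=1:; next count becomes 5; next at pos=2:; next count becomes 5; next at turn=2:; next count becomes 5; next at pos=0:; next count becomes 5; next at pos=1:; next count becomes 5; next at pos=2:; next count becomes 5; next at turn=3:; next count becomes 5; next at pos=0:; next count becomes 5; next at pos=1:; next count becomes 5; next at pos=2:; next count becomes 5; next at turn=4:; next count becomes 5; next at pos=0:; next count becomes 5; next at pos=1:; next count becomes 5; next at pos=2:; next count becomes 5; next final value 3; score_new runs total becomes -1; next ((step // (total - 0)) >= max(-6, step)) evaluates to true; next base becomes -1; next count becomes 0; next count becomes 5; next count becomes 5; next count becomes 5; next count becomes 5; next at turn=1:; next count becomes 5; next count becomes 5; next count becomes 5; next count becomes 5; next at turn=2:; next count becomes 5; next count becomes 5; next count becomes 5; next count becomes 5; next at turn=3:; next count becomes 5; next count becomes 5; next count becomes 5; next count becomes 5; next at turn=4:; next count becomes 5; next count becomes 5; next count becomes 5; next count becomes 5; next final value 3; both end at 3.
Sweeping the whole domain (42 inputs) finds no disagreement.
verdict: equivalent


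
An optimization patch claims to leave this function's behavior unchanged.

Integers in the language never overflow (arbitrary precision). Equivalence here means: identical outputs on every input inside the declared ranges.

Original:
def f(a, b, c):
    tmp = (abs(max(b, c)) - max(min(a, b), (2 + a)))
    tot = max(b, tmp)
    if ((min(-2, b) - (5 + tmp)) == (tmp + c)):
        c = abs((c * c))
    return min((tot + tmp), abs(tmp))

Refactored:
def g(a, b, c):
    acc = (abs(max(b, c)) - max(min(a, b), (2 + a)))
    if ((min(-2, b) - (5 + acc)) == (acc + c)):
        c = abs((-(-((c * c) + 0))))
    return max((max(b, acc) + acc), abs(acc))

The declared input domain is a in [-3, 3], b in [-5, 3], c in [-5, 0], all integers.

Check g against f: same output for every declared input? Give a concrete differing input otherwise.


Run the pair on a=-3, b=-5, c=-5.
f: tmp becomes 6; next tot becomes 6; next ((min(-2, b) - (5 + tmp)) == (tmp + c)) evaluates to false; next final value 6
g: acc becomes 6; next ((min(-2, b) - (5 + acc)) == (acc + c)) evaluates to false; next final value 12
6 vs 12 — the two versions disagree here.
verdict: not equivalent; witness: a=-3, b=-5, c=-5


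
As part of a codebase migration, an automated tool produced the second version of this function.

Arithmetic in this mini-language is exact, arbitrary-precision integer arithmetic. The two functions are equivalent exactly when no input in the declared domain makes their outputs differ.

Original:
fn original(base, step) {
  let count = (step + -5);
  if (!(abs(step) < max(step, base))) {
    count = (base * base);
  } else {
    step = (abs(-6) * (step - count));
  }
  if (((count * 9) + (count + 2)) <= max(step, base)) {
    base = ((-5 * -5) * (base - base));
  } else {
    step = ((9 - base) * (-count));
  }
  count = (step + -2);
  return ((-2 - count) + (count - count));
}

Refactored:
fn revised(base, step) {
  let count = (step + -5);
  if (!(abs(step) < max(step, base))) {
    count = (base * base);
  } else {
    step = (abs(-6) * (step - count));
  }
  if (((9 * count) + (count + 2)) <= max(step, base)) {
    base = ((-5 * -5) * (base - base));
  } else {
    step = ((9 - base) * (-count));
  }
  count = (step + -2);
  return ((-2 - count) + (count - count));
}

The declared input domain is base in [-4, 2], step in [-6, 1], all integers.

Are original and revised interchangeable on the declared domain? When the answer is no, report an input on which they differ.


This is a faithful refactor — same computation, different form, but the computed results match everywhere.
Tracing base=-3, step=-5: original: count := -10 | (!(abs(step) < max(step, base))): true | count := 9 | (((count * 9) + (count + 2)) <= max(step, base)): false | step := -108 | count := -110 | result 108 | revised: count := -10 | (!(abs(step) < max(step, base))): true | count := 9 | (((9 * count) + (count + 2)) <= max(step, base)): false | step := -108 | count := -110 | result 108 — matching result 108.
Across all 56 domain points the two functions coincide.
verdict: equivalent


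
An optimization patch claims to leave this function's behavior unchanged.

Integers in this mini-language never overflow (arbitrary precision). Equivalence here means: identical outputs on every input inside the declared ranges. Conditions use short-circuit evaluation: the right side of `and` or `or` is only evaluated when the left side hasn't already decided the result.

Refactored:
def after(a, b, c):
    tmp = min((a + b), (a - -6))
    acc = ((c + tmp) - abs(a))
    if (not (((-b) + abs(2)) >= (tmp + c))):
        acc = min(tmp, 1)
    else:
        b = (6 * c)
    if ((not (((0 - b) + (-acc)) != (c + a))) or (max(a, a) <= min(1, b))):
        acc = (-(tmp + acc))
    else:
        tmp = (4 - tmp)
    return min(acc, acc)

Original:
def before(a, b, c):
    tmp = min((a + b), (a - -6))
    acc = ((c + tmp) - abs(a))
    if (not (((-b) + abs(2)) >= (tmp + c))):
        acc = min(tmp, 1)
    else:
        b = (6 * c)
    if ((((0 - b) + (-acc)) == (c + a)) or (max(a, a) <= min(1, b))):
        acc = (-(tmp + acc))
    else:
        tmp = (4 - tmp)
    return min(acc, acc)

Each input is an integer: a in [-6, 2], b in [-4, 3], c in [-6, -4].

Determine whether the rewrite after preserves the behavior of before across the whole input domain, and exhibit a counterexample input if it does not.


Differences: comparison usage differs, plus boolean connective usage differs — yet all 216 inputs agree.
verdict: equivalent


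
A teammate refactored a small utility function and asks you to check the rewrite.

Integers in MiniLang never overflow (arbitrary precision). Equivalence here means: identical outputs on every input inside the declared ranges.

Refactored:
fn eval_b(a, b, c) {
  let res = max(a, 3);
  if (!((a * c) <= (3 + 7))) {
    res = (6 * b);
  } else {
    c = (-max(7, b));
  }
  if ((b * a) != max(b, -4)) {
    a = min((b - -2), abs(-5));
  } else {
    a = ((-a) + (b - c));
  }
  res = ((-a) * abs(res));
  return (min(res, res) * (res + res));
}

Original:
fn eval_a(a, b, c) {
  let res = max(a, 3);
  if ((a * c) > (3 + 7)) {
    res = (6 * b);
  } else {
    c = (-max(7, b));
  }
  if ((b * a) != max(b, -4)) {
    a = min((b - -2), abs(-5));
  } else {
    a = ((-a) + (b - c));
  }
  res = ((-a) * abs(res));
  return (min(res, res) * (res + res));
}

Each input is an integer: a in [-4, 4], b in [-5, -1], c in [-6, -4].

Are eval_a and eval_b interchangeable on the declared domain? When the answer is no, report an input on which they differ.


Reading the diff, among the changes: boolean connective usage differs, plus comparison usage differs.
As a probe, take a=-1, b=-2, c=-5: eval_a runs res=3, then ((a * c) > (3 + 7)) is false, then c=-7, then ((b * a) != max(b, -4)) is true, then a=0, then res=0, then returns 0; eval_b runs res=3, then (!((a * c) <= (3 + 7))) is false, then c=-7, then ((b * a) != max(b, -4)) is true, then a=0, then res=0, then returns 0; both end at 0.
Checked all 135 inputs in the declared domain: the outputs agree on every one.
verdict: equivalent


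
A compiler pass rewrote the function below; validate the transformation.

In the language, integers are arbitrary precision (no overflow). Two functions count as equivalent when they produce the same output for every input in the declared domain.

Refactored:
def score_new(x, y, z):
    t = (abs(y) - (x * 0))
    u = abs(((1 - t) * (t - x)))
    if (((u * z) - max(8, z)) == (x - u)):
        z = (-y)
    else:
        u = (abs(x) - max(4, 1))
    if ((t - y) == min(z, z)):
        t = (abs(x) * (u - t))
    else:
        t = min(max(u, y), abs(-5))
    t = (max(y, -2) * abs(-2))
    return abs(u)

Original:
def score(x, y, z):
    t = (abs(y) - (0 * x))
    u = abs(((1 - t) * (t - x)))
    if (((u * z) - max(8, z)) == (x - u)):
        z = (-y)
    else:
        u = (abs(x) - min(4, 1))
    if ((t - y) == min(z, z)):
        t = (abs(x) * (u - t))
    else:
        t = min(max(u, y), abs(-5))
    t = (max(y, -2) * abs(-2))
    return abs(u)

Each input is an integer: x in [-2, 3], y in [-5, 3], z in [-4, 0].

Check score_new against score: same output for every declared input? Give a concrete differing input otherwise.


These are not equivalent — on x=-2, y=-5, z=-4 the outputs split (1 vs 2).
score: t := 5 | u := 28 | (((u * z) - max(8, z)) == (x - u)): false | u := 1 | ((t - y) == min(z, z)): false | t := 1 | t := -4 | result 1
score_new: t := 5 | u := 28 | (((u * z) - max(8, z)) == (x - u)): false | u := -2 | ((t - y) == min(z, z)): false | t := -2 | t := -4 | result 2
verdict: not equivalent; witness: x=-2, y=-5, z=-4


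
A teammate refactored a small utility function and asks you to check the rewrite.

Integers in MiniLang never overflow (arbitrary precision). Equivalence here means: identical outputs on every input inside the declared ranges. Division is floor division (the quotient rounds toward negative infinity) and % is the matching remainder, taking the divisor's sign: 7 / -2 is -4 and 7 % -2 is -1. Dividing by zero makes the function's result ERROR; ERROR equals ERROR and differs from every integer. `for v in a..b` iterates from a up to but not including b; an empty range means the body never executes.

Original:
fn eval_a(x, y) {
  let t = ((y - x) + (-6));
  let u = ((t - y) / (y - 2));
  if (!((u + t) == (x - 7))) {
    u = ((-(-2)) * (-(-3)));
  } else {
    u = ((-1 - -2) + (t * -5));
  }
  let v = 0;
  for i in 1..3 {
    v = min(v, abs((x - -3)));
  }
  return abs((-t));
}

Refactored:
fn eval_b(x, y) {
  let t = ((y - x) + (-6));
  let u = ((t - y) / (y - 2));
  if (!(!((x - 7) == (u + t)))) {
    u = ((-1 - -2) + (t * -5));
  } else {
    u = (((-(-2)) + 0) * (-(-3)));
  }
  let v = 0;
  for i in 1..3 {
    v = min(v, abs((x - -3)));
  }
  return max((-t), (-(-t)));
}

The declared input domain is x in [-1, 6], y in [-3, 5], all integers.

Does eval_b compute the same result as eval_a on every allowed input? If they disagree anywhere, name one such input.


Side by side, the visible changes include: min/max/abs usage differs, arithmetic usage differs, constant usage differs, boolean connective usage differs.
Spot check at x=-1, y=0 — eval_a: t=-5, then u=2, then (!((u + t) == (x - 7))) is true, then u=6, then v=0, then (i=1), then v=0, then (i=2), then v=0, then returns 5. eval_b: t=-5, then u=2, then (!(!((x - 7) == (u + t)))) is false, then u=6, then v=0, then (i=1), then v=0, then (i=2), then v=0, then returns 5. Both give 5.
Every one of the 72 inputs gives matching results.
verdict: equivalent


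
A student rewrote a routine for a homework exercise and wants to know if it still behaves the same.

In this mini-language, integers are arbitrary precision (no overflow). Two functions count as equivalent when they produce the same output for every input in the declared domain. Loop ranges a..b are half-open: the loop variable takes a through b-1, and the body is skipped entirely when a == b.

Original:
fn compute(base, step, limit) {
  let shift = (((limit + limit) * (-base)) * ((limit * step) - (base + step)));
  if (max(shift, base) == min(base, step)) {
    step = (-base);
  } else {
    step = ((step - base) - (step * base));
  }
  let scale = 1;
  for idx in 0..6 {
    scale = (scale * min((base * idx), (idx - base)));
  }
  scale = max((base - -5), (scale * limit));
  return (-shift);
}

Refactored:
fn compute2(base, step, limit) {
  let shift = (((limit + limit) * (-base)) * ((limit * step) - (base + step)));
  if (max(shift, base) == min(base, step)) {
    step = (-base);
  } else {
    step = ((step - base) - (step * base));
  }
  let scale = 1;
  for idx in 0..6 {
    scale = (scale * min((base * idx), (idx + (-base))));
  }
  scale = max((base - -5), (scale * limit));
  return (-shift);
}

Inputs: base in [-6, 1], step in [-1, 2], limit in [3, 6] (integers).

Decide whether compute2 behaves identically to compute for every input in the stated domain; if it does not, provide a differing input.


The two versions differ — the changes include arithmetic usage differs.
Spot check at base=-3, step=1, limit=5 — compute: shift=210, then (max(shift, base) == min(base, step)) is false, then step=7, then scale=1, then (idx=0), then scale=0, then (idx=1), then scale=0, then (idx=2), then scale=0, then (idx=3), then scale=0, then (idx=4), then scale=0, then (idx=5), then scale=0, then scale=2, then returns -210. compute2: shift=210, then (max(shift, base) == min(base, step)) is false, then step=7, then scale=1, then (idx=0), then scale=0, then (idx=1), then scale=0, then (idx=2), then scale=0, then (idx=3), then scale=0, then (idx=4), then scale=0, then (idx=5), then scale=0, then scale=2, then returns -210. Both give -210.
Every one of the 128 inputs gives matching results.
verdict: equivalent


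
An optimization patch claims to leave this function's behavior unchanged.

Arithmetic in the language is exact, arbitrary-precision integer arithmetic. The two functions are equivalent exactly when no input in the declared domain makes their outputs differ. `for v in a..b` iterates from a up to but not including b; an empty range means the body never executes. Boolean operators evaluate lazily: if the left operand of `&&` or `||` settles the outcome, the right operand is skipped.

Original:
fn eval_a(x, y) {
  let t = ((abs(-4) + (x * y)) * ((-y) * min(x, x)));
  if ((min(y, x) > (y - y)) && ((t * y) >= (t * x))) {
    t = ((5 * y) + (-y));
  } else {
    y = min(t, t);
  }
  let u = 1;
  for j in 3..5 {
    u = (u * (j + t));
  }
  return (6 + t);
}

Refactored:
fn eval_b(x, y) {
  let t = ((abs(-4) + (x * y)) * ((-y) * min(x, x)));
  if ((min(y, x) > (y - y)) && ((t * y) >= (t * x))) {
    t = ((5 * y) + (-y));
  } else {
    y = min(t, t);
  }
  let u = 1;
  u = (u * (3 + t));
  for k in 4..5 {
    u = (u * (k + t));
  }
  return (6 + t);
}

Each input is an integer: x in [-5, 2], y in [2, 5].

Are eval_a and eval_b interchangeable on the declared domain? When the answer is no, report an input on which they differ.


Although statement counts differ, constant usage differs, loop structure differs, local variable names differ, arithmetic usage differs, 32/32 inputs agree.
verdict: equivalent


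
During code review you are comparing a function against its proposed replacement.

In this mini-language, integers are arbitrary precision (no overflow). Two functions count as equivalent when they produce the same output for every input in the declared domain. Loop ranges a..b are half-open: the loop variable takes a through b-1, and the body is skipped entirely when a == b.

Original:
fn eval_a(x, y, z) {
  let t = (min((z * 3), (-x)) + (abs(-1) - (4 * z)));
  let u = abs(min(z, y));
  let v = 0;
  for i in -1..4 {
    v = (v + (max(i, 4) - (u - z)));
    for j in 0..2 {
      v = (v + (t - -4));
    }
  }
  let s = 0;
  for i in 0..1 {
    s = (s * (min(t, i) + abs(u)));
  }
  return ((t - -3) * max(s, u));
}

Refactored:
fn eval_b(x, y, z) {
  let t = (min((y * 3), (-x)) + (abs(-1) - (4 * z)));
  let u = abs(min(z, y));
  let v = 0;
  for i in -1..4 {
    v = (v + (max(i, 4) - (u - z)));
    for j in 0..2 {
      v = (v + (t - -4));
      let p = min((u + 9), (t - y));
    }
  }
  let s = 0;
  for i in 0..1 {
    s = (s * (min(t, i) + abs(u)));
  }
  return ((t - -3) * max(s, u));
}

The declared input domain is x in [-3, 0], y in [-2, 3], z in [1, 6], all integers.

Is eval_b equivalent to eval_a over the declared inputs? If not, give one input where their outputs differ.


x=-3, y=-2, z=1 yields 6 from eval_a but -12 from eval_b.
verdict: not equivalent; witness: x=-3, y=-2, z=1


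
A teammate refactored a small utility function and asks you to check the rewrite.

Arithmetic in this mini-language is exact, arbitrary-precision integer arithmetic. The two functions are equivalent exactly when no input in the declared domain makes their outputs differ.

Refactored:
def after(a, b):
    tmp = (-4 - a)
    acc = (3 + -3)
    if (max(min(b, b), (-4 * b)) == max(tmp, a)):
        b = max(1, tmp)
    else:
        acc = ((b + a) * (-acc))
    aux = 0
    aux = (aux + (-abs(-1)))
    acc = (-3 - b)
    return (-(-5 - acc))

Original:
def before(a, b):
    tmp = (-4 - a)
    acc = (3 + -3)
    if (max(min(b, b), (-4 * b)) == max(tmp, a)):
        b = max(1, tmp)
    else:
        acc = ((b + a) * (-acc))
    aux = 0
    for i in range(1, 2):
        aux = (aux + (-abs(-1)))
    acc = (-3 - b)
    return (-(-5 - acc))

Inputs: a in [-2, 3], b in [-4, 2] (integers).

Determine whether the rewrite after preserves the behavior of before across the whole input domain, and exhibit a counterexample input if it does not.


Equivalent — the differences include statement counts differ; and loop structure differs; and local variable names differ, yet no declared input distinguishes the two.
One worked example (a=-1, b=-1) — before: tmp := -3 | acc := 0 | (max(min(b, b), (-4 * b)) == max(tmp, a)): false | acc := 0 | aux := 0 | iter i=1: | aux := -1 | acc := -2 | result 3; after: tmp := -3 | acc := 0 | (max(min(b, b), (-4 * b)) == max(tmp, a)): false | acc := 0 | aux := 0 | aux := -1 | acc := -2 | result 3; agreement on 3.
Every one of the 42 inputs gives matching results.
verdict: equivalent


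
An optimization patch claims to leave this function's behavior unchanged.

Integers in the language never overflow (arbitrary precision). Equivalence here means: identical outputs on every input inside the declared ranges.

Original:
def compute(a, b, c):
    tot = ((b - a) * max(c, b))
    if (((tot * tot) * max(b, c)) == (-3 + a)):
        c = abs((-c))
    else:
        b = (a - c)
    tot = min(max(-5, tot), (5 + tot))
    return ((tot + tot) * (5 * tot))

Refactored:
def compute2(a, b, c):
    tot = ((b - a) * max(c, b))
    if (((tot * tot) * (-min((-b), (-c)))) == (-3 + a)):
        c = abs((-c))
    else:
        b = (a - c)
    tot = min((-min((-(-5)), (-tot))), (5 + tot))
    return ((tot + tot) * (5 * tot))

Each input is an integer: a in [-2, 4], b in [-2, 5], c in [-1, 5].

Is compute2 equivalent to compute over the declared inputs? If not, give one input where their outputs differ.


Reading the diff, among the changes: min/max/abs usage differs.
One worked example (a=4, b=1, c=3) — compute: tot=-9, then (((tot * tot) * max(b, c)) == (-3 + a)) is false, then b=1, then tot=-5, then returns 250; compute2: tot=-9, then (((tot * tot) * (-min((-b), (-c)))) == (-3 + a)) is false, then b=1, then tot=-5, then returns 250; agreement on 250.
An exhaustive pass over the 392 declared inputs shows identical outputs.
verdict: equivalent


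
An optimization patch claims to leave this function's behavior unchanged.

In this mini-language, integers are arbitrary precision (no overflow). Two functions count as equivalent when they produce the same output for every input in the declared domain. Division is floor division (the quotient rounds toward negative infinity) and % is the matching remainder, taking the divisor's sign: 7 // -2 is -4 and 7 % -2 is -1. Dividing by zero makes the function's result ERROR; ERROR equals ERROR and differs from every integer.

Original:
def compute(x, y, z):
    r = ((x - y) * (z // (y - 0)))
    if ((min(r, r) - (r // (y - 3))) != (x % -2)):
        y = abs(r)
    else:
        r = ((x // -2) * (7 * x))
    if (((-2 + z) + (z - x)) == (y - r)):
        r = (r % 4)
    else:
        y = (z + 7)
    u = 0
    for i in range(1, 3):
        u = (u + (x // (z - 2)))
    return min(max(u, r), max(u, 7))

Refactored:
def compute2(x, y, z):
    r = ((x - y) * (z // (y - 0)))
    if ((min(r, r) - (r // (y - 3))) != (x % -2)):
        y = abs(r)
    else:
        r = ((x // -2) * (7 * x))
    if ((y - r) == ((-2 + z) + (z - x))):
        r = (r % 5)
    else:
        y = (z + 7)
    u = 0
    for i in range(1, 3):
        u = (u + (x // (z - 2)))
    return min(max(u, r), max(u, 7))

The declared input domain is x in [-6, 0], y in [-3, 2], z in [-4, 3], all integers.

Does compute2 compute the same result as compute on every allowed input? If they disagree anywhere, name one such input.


x=-6, y=1, z=-2 yields 2 from compute but 4 from compute2.
verdict: not equivalent; witness: x=-6, y=1, z=-2


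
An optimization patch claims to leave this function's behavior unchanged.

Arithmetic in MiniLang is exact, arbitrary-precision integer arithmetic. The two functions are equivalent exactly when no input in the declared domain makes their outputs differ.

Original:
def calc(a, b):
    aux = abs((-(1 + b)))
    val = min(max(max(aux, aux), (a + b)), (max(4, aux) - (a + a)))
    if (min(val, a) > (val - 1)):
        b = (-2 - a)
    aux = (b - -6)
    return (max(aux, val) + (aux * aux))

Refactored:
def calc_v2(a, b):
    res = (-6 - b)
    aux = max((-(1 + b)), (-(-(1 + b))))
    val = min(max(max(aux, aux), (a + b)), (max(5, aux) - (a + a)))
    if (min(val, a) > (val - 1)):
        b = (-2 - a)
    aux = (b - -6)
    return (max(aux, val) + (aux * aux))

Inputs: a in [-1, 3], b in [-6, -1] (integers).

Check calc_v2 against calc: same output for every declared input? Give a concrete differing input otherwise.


Run the pair on a=1, b=-5.
calc: aux = 4; val = 2; (min(val, a) > (val - 1)) -> false; aux = 1; return 3
calc_v2: res = -1; aux = 4; val = 3; (min(val, a) > (val - 1)) -> false; aux = 1; return 4
3 vs 4 — the two versions disagree here.
verdict: not equivalent; witness: a=1, b=-5


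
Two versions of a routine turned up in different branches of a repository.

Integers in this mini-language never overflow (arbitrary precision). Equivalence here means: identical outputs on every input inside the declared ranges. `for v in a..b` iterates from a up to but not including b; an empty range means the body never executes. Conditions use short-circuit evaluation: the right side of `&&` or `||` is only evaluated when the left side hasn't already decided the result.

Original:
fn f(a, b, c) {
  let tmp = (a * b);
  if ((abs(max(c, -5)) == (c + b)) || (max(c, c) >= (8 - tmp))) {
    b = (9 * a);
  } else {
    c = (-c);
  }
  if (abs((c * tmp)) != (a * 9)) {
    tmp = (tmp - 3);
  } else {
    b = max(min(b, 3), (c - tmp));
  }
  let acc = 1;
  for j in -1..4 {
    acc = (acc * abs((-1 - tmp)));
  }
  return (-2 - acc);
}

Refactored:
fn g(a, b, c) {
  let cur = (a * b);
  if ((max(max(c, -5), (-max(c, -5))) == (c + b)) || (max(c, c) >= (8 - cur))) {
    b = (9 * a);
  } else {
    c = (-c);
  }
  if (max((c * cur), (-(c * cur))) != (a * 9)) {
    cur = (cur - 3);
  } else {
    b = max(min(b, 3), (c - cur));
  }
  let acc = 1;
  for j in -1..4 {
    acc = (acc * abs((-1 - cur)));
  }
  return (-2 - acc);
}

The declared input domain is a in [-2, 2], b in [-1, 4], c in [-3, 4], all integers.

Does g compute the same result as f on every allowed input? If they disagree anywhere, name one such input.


Comparing the listings, the differences include: min/max/abs usage differs, and local variable names differ, and constant usage differs, and arithmetic usage differs.
Tracing a=-1, b=1, c=-2: f: tmp becomes -1; next ((abs(max(c, -5)) == (c + b)) || (max(c, c) >= (8 - tmp))) evaluates to false; next c becomes 2; next (abs((c * tmp)) != (a * 9)) evaluates to true; next tmp becomes -4; next acc becomes 1; next at j=-1:; next acc becomes 3; next at j=0:; next acc becomes 9; next at j=1:; next acc becomes 27; next at j=2:; next acc becomes 81; next at j=3:; next acc becomes 243; next final value -245 | g: cur becomes -1; next ((max(max(c, -5), (-max(c, -5))) == (c + b)) || (max(c, c) >= (8 - cur))) evaluates to false; next c becomes 2; next (max((c * cur), (-(c * cur))) != (a * 9)) evaluates to true; next cur becomes -4; next acc becomes 1; next at j=-1:; next acc becomes 3; next at j=0:; next acc becomes 9; next at j=1:; next acc becomes 27; next at j=2:; next acc becomes 81; next at j=3:; next acc becomes 243; next final value -245 — matching result -245.
Every one of the 240 inputs gives matching results.
verdict: equivalent


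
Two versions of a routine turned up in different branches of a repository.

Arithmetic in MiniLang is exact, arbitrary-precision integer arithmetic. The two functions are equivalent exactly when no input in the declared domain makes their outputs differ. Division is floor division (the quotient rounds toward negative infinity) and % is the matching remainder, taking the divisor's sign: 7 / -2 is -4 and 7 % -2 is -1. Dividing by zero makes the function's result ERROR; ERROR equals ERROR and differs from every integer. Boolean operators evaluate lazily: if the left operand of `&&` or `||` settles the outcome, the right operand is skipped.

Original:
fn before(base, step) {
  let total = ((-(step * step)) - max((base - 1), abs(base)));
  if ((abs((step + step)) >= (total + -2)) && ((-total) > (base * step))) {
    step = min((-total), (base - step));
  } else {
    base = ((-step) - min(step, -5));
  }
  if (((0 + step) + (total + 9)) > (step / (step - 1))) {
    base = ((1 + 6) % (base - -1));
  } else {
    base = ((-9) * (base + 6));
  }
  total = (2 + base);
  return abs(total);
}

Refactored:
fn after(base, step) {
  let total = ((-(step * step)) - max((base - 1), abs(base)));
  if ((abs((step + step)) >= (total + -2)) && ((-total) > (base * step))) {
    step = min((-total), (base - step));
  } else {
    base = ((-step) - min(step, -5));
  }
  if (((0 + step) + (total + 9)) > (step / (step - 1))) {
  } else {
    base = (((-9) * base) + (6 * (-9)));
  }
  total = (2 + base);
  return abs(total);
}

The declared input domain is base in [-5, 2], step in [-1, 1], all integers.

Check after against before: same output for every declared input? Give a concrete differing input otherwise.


Consider the input base=-4, step=-1.
before: total := -5 | ((abs((step + step)) >= (total + -2)) && ((-total) > (base * step))): true | step := -3 | (((0 + step) + (total + 9)) > (step / (step - 1))): true | base := -2 | total := 0 | result 0
after: total := -5 | ((abs((step + step)) >= (total + -2)) && ((-total) > (base * step))): true | step := -3 | (((0 + step) + (total + 9)) > (step / (step - 1))): true | total := -2 | result 2
0 != 2, so the rewrite changes behavior.
verdict: not equivalent; witness: base=-4, step=-1
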